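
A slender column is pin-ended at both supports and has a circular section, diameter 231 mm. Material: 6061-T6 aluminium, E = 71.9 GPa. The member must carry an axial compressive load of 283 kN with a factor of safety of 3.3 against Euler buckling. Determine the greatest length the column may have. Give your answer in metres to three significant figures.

L_max ≈ 10.3 m

I = πd⁴/64 = π×231⁴/64 = 1.398×10^8 mm⁴
I = 1.398×10^-4 m⁴
Required critical load P_cr = n·P = 3.3 × 283 = 933.9 kN = 9.339×10^5 N
From P_cr = π²EI/(K·L)²:  L = (1/K)·√(π²EI/P_cr) = (1/1)·√(π²×7.19×10^10×1.398×10^-4/9.339×10^5)
L = 10.3 m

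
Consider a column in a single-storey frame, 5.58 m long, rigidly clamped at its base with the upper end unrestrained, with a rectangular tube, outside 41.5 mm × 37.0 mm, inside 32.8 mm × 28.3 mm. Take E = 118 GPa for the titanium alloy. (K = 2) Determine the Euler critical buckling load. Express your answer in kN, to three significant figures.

Weak-axis I_min = (h_o·b_o³ − h_i·b_i³)/12 with b_o = 37.0, b_i = 28.30 mm (shorter outer/inner sides).
I_min = (41.5×37.0³ − 32.80×28.30³)/12 = 1.132×10^5 mm⁴
I = 1.132×10^5 mm⁴ = 1.132×10^-7 m⁴
Effective length L_e = K·L = 2 × 5.58 = 11.16 m
P_cr = π²EI / L_e² = π² × 118×10⁹ × 1.132×10^-7 / 11.16² = 1.059×10^3 N

P_cr ≈ 1.06 kN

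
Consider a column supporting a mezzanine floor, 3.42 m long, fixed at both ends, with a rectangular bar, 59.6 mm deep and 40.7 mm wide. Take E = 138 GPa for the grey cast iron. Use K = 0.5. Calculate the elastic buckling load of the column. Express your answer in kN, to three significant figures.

Buckling occurs about the weak axis: I_min = h·b³/12 with b = 40.7 mm (the shorter side).
I_min = 59.6×40.7³/12 = 3.348×10^5 mm⁴
I = 3.348×10^5 mm⁴ = 3.348×10^-7 m⁴
Effective length L_e = K·L = 0.5 × 3.42 = 1.710 m
P_cr = π²EI / L_e² = π² × 138×10⁹ × 3.348×10^-7 / 1.710² = 1.560×10^5 N

P_cr ≈ 156 kN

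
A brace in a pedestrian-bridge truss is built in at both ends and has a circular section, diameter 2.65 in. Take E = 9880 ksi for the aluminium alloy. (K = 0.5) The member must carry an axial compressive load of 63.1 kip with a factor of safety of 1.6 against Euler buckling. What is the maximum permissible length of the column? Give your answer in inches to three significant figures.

I = πd⁴/64 = π×2.65⁴/64 = 2.421 in⁴
Required critical load P_cr = n·P = 1.6 × 63.1 = 101.0 kip = 1.010×10^5 lb
From P_cr = π²EI/(K·L)²:  L = (1/K)·√(π²EI/P_cr) = (1/0.5)·√(π²×9.88×10^6×2.421/1.010×10^5)
L = 96.7 in

L_max ≈ 96.7 in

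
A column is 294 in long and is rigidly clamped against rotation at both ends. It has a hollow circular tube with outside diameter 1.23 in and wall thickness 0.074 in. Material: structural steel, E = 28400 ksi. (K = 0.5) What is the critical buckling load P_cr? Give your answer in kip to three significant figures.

Inner diameter d_i = 1.23 − 2×0.074 = 1.082 in
I = π(d_o⁴ − d_i⁴)/64 = π(1.23⁴ − 1.082⁴)/64 = 4.508×10^-2 in⁴
Effective length L_e = K·L = 0.5 × 294 = 147.0 in
P_cr = π²EI / L_e² = π² × 28400×10³ × 4.508×10^-2 / 147.0² = 584.7 lb

P_cr ≈ 0.585 kip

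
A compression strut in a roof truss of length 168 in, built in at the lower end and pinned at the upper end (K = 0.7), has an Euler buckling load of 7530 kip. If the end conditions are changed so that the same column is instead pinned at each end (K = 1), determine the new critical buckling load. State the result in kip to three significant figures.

P_cr ∝ 1/K², so P_cr,new = P_cr,old × (K_old/K_new)² = 7530 × (0.7/1)²
= 7530 × 0.4900 = 3690 kip

P_cr ≈ 3690 kip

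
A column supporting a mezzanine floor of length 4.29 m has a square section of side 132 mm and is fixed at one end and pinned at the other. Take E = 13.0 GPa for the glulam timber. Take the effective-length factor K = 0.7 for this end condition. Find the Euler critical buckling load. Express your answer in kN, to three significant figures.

P_cr ≈ 360 kN

I = a⁴/12 = 132⁴/12 = 2.530×10^7 mm⁴
I = 2.530×10^7 mm⁴ = 2.530×10^-5 m⁴
Effective length L_e = K·L = 0.7 × 4.29 = 3.003 m
P_cr = π²EI / L_e² = π² × 13.0×10⁹ × 2.530×10^-5 / 3.003² = 3.600×10^5 N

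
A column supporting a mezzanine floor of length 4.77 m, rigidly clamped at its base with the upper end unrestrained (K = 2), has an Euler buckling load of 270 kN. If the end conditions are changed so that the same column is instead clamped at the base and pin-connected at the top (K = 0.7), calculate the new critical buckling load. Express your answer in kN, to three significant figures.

P_cr ∝ 1/K², so P_cr,new = P_cr,old × (K_old/K_new)² = 270 × (2/0.7)²
= 270 × 8.163 = 2200 kN

P_cr ≈ 2200 kN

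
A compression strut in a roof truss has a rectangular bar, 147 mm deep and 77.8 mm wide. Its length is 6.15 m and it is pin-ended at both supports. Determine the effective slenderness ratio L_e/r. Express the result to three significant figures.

λ ≈ 274

For a rectangle r_min = b/√12 = 77.8/√12 = 22.46 mm
L_e = K·L = 1 × 6.15 m = 6.150 m = 6150.0 mm
λ = L_e / r_min = 6150.0 / 22.46 = 274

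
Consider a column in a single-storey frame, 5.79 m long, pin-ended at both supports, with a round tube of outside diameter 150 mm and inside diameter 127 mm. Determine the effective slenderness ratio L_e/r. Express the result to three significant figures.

λ ≈ 118

d_o = 150 mm, d_i = 127 mm
I = π(d_o⁴ − d_i⁴)/64 = π(150⁴ − 127.0⁴)/64 = 1.208×10^7 mm⁴
A = 5.004×10^3 mm²;  r_min = √(I/A) = √(1.208×10^7/5.004×10^3) = 49.14 mm
L_e = K·L = 1 × 5.79 m = 5.790 m = 5790.0 mm
λ = L_e / r_min = 5790.0 / 49.14 = 118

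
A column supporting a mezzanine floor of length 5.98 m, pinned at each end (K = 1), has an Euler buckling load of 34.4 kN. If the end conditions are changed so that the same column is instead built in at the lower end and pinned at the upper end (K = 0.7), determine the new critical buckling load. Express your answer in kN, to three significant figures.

P_cr ≈ 70.2 kN

P_cr ∝ 1/K², so P_cr,new = P_cr,old × (K_old/K_new)² = 34.4 × (1/0.7)²
= 34.4 × 2.041 = 70.2 kN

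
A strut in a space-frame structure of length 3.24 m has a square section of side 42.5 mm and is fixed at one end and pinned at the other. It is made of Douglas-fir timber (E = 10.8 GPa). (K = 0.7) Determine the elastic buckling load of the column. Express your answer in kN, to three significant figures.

I = a⁴/12 = 42.5⁴/12 = 2.719×10^5 mm⁴
I = 2.719×10^5 mm⁴ = 2.719×10^-7 m⁴
Effective length L_e = K·L = 0.7 × 3.24 = 2.268 m
P_cr = π²EI / L_e² = π² × 10.8×10⁹ × 2.719×10^-7 / 2.268² = 5.634×10^3 N

P_cr ≈ 5.63 kN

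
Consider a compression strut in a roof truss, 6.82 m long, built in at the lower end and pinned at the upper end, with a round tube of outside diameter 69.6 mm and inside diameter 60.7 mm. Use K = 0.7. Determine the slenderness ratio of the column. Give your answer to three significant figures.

d_o = 69.6 mm, d_i = 60.7 mm
I = π(d_o⁴ − d_i⁴)/64 = π(69.6⁴ − 60.70⁴)/64 = 4.855×10^5 mm⁴
A = 910.8 mm²;  r_min = √(I/A) = √(4.855×10^5/910.8) = 23.09 mm
L_e = K·L = 0.7 × 6.82 m = 4.774 m = 4774.0 mm
λ = L_e / r_min = 4774.0 / 23.09 = 207

λ ≈ 207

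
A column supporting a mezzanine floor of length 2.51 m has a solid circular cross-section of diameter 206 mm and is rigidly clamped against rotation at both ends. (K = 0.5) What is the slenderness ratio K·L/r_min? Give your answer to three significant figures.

For a solid circle r = d/4 = 206/4 = 51.50 mm
L_e = K·L = 0.5 × 2.51 m = 1.255 m = 1255.0 mm
λ = L_e / r_min = 1255.0 / 51.50 = 24.4

λ ≈ 24.4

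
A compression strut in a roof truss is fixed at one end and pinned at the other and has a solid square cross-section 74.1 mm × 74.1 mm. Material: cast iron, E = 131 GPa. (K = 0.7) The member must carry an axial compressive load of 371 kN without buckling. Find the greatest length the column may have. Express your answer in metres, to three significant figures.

I = a⁴/12 = 74.1⁴/12 = 2.512×10^6 mm⁴
I = 2.512×10^-6 m⁴
At the buckling limit P_cr = P = 3.710×10^5 N
From P_cr = π²EI/(K·L)²:  L = (1/K)·√(π²EI/P_cr) = (1/0.7)·√(π²×1.31×10^11×2.512×10^-6/3.710×10^5)
L = 4.23 m

L_max ≈ 4.23 m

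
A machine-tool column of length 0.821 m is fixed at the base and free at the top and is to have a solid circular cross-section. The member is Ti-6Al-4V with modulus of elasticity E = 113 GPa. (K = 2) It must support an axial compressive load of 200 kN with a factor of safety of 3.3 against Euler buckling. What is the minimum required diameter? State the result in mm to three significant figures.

Required P_cr = n·P = 3.3 × 200 = 660.0 kN
L_e = K·L = 2 × 0.821 = 1.642 m
Required I = P_cr·L_e²/(π²E) = 6.600×10^5 × 1.642² / (π² × 1.13×10^11) = 1.596×10^-6 m⁴
I_req = 1.596×10^6 mm⁴
Solid circle: I = πd⁴/64  ⇒  d = (64I/π)^(1/4) = (64×1.596×10^6/π)^(1/4) = 75.5 mm

d ≈ 75.5 mm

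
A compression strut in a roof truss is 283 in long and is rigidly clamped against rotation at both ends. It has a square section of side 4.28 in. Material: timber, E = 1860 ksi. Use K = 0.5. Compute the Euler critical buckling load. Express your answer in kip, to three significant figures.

I = a⁴/12 = 4.28⁴/12 = 27.96 in⁴
Effective length L_e = K·L = 0.5 × 283 = 141.5 in
P_cr = π²EI / L_e² = π² × 1860×10³ × 27.96 / 141.5² = 2.564×10^4 lb

P_cr ≈ 25.6 kip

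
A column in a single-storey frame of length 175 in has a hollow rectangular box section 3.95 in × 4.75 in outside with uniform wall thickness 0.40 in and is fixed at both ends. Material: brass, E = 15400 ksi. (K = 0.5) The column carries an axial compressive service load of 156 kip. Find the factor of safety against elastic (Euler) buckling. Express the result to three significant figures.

Inner dimensions: h_i = 4.75 − 2×0.40 = 3.950 in, b_i = 3.95 − 2×0.40 = 3.150 in
Weak-axis I_min = (h_o·b_o³ − h_i·b_i³)/12 with b_o = 3.95, b_i = 3.150 in (shorter outer/inner sides).
I_min = (4.75×3.95³ − 3.950×3.150³)/12 = 14.11 in⁴
Effective length L_e = K·L = 0.5 × 175 = 87.50 in
P_cr = π²EI / L_e² = π² × 15400×10³ × 14.11 / 87.50² = 2.800×10^5 lb
Factor of safety n = P_cr / P = 280.05 / 156 = 1.80

n ≈ 1.80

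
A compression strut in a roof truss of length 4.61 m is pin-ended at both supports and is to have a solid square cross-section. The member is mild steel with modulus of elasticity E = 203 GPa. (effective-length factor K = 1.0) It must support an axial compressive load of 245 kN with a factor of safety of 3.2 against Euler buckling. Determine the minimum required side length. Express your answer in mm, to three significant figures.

Required P_cr = n·P = 3.2 × 245 = 784.0 kN
L_e = K·L = 1 × 4.61 = 4.610 m
Required I = P_cr·L_e²/(π²E) = 7.840×10^5 × 4.610² / (π² × 2.03×10^11) = 8.316×10^-6 m⁴
I_req = 8.316×10^6 mm⁴
Solid square: I = a⁴/12  ⇒  a = (12I)^(1/4) = (12×8.316×10^6)^(1/4) = 99.9 mm

a ≈ 99.9 mm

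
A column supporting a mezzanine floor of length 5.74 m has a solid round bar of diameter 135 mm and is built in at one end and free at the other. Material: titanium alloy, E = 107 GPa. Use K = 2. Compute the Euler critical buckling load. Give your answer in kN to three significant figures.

P_cr ≈ 131 kN

I = πd⁴/64 = π×135⁴/64 = 1.630×10^7 mm⁴
I = 1.630×10^7 mm⁴ = 1.630×10^-5 m⁴
Effective length L_e = K·L = 2 × 5.74 = 11.48 m
P_cr = π²EI / L_e² = π² × 107×10⁹ × 1.630×10^-5 / 11.48² = 1.306×10^5 N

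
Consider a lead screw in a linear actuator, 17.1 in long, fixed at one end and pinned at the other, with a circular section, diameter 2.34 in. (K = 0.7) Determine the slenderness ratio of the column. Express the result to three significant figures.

λ ≈ 20.5

I = πd⁴/64 = π×2.34⁴/64 = 1.472 in⁴
A = 4.301 in²;  r_min = √(I/A) = √(1.472/4.301) = 0.5850 in
L_e = K·L = 0.7 × 17.1 = 11.97 in
λ = L_e / r_min = 11.970 / 0.5850 = 20.5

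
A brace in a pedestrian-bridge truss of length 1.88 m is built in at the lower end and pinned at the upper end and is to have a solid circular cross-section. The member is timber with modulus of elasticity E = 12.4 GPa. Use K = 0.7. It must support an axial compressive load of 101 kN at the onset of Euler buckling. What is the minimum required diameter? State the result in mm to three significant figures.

d ≈ 73.5 mm

L_e = K·L = 0.7 × 1.88 = 1.316 m
Required I = P_cr·L_e²/(π²E) = 1.010×10^5 × 1.316² / (π² × 1.24×10^10) = 1.429×10^-6 m⁴
I_req = 1.429×10^6 mm⁴
Solid circle: I = πd⁴/64  ⇒  d = (64I/π)^(1/4) = (64×1.429×10^6/π)^(1/4) = 73.5 mm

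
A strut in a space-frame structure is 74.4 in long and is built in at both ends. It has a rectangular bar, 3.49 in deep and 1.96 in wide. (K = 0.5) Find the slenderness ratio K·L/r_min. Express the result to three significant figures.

For a rectangle r_min = b/√12 = 1.96/√12 = 0.5658 in
L_e = K·L = 0.5 × 74.4 = 37.20 in
λ = L_e / r_min = 37.200 / 0.5658 = 65.7

λ ≈ 65.7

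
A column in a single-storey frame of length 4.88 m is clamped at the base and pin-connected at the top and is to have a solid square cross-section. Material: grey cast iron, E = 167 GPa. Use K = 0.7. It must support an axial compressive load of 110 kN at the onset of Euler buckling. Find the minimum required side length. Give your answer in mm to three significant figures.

L_e = K·L = 0.7 × 4.88 = 3.416 m
Required I = P_cr·L_e²/(π²E) = 1.100×10^5 × 3.416² / (π² × 1.67×10^11) = 7.788×10^-7 m⁴
I_req = 7.788×10^5 mm⁴
Solid square: I = a⁴/12  ⇒  a = (12I)^(1/4) = (12×7.788×10^5)^(1/4) = 55.3 mm

a ≈ 55.3 mm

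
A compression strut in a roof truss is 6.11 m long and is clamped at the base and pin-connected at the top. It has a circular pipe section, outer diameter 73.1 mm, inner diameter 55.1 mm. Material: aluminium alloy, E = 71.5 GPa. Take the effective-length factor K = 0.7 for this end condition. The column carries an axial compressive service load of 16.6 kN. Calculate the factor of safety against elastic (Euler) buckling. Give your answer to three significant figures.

d_o = 73.1 mm, d_i = 55.1 mm
I = π(d_o⁴ − d_i⁴)/64 = π(73.1⁴ − 55.10⁴)/64 = 9.492×10^5 mm⁴
I = 9.492×10^5 mm⁴ = 9.492×10^-7 m⁴
Effective length L_e = K·L = 0.7 × 6.11 = 4.277 m
P_cr = π²EI / L_e² = π² × 71.5×10⁹ × 9.492×10^-7 / 4.277² = 3.662×10^4 N
Factor of safety n = P_cr / P = 36.617 / 16.6 = 2.21

n ≈ 2.21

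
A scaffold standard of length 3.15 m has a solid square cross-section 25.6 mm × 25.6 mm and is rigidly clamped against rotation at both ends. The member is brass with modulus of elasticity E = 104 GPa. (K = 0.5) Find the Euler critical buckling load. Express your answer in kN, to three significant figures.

I = a⁴/12 = 25.6⁴/12 = 3.579×10^4 mm⁴
I = 3.579×10^4 mm⁴ = 3.579×10^-8 m⁴
Effective length L_e = K·L = 0.5 × 3.15 = 1.575 m
P_cr = π²EI / L_e² = π² × 104×10⁹ × 3.579×10^-8 / 1.575² = 1.481×10^4 N

P_cr ≈ 14.8 kN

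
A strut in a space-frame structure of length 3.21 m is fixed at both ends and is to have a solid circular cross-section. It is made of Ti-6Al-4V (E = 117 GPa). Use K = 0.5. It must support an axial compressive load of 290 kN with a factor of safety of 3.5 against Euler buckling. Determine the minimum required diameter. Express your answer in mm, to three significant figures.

Required P_cr = n·P = 3.5 × 290 = 1015 kN
L_e = K·L = 0.5 × 3.21 = 1.605 m
Required I = P_cr·L_e²/(π²E) = 1.015×10^6 × 1.605² / (π² × 1.17×10^11) = 2.264×10^-6 m⁴
I_req = 2.264×10^6 mm⁴
Solid circle: I = πd⁴/64  ⇒  d = (64I/π)^(1/4) = (64×2.264×10^6/π)^(1/4) = 82.4 mm

d ≈ 82.4 mm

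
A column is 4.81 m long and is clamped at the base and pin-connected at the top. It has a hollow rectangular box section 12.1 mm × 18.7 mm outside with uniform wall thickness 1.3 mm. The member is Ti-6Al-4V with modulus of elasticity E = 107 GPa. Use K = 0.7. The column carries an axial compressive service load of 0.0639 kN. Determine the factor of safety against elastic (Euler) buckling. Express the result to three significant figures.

n ≈ 2.35

Inner dimensions: h_i = 18.7 − 2×1.3 = 16.10 mm, b_i = 12.1 − 2×1.3 = 9.500 mm
Weak-axis I_min = (h_o·b_o³ − h_i·b_i³)/12 with b_o = 12.1, b_i = 9.500 mm (shorter outer/inner sides).
I_min = (18.7×12.1³ − 16.10×9.500³)/12 = 1.610×10^3 mm⁴
I = 1.610×10^3 mm⁴ = 1.610×10^-9 m⁴
Effective length L_e = K·L = 0.7 × 4.81 = 3.367 m
P_cr = π²EI / L_e² = π² × 107×10⁹ × 1.610×10^-9 / 3.367² = 150.0 N
Factor of safety n = P_cr / P = 0.15001 / 0.0639 = 2.35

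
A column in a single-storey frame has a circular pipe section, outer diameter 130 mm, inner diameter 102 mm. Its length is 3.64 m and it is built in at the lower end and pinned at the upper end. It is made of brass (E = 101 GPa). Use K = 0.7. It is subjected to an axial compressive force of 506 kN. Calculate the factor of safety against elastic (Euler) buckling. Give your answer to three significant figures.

d_o = 130 mm, d_i = 102 mm
I = π(d_o⁴ − d_i⁴)/64 = π(130⁴ − 102.0⁴)/64 = 8.706×10^6 mm⁴
I = 8.706×10^6 mm⁴ = 8.706×10^-6 m⁴
Effective length L_e = K·L = 0.7 × 3.64 = 2.548 m
P_cr = π²EI / L_e² = π² × 101×10⁹ × 8.706×10^-6 / 2.548² = 1.337×10^6 N
Factor of safety n = P_cr / P = 1336.8 / 506 = 2.64

n ≈ 2.64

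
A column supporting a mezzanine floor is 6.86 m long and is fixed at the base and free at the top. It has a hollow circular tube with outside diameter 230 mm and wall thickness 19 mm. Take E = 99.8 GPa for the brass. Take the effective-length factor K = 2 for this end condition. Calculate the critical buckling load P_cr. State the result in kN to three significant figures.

P_cr ≈ 370 kN

Inner diameter d_i = 230 − 2×19 = 192.0 mm
I = π(d_o⁴ − d_i⁴)/64 = π(230⁴ − 192.0⁴)/64 = 7.066×10^7 mm⁴
I = 7.066×10^7 mm⁴ = 7.066×10^-5 m⁴
Effective length L_e = K·L = 2 × 6.86 = 13.72 m
P_cr = π²EI / L_e² = π² × 99.8×10⁹ × 7.066×10^-5 / 13.72² = 3.697×10^5 N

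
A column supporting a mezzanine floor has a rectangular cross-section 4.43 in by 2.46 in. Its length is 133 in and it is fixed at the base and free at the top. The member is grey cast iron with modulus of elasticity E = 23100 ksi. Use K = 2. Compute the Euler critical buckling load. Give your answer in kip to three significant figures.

P_cr ≈ 17.7 kip

Buckling occurs about the weak axis: I_min = h·b³/12 with b = 2.46 in (the shorter side).
I_min = 4.43×2.46³/12 = 5.496 in⁴
Effective length L_e = K·L = 2 × 133 = 266.0 in
P_cr = π²EI / L_e² = π² × 23100×10³ × 5.496 / 266.0² = 1.771×10^4 lb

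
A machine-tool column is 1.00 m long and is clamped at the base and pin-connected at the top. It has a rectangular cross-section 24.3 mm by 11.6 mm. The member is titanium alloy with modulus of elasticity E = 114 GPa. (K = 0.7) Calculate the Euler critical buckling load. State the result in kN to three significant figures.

P_cr ≈ 7.26 kN

Buckling occurs about the weak axis: I_min = h·b³/12 with b = 11.6 mm (the shorter side).
I_min = 24.3×11.6³/12 = 3.161×10^3 mm⁴
I = 3.161×10^3 mm⁴ = 3.161×10^-9 m⁴
Effective length L_e = K·L = 0.7 × 1.00 = 0.7000 m
P_cr = π²EI / L_e² = π² × 114×10⁹ × 3.161×10^-9 / 0.7000² = 7.258×10^3 N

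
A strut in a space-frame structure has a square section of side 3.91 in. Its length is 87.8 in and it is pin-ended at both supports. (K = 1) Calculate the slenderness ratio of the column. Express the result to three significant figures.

λ ≈ 77.8

I = a⁴/12 = 3.91⁴/12 = 19.48 in⁴
A = 15.29 in²;  r_min = √(I/A) = √(19.48/15.29) = 1.129 in
L_e = K·L = 1 × 87.8 = 87.80 in
λ = L_e / r_min = 87.800 / 1.129 = 77.8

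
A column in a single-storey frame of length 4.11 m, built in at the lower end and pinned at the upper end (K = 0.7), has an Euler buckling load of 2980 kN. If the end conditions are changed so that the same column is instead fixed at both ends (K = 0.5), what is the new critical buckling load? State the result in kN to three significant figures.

P_cr ∝ 1/K², so P_cr,new = P_cr,old × (K_old/K_new)² = 2980 × (0.7/0.5)²
= 2980 × 1.960 = 5840 kN

P_cr ≈ 5840 kN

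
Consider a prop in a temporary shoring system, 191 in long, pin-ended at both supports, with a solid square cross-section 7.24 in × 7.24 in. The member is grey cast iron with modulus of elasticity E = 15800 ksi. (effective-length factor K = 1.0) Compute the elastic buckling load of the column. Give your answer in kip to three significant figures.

I = a⁴/12 = 7.24⁴/12 = 229.0 in⁴
Effective length L_e = K·L = 1 × 191 = 191.0 in
P_cr = π²EI / L_e² = π² × 15800×10³ × 229.0 / 191.0² = 9.787×10^5 lb

P_cr ≈ 979 kip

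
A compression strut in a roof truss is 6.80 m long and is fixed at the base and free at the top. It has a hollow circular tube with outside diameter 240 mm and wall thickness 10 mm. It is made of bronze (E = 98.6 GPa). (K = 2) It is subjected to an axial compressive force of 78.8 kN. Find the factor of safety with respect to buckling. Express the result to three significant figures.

Inner diameter d_i = 240 − 2×10 = 220.0 mm
I = π(d_o⁴ − d_i⁴)/64 = π(240⁴ − 220.0⁴)/64 = 4.787×10^7 mm⁴
I = 4.787×10^7 mm⁴ = 4.787×10^-5 m⁴
Effective length L_e = K·L = 2 × 6.80 = 13.60 m
P_cr = π²EI / L_e² = π² × 98.6×10⁹ × 4.787×10^-5 / 13.60² = 2.519×10^5 N
Factor of safety n = P_cr / P = 251.86 / 78.8 = 3.20

n ≈ 3.20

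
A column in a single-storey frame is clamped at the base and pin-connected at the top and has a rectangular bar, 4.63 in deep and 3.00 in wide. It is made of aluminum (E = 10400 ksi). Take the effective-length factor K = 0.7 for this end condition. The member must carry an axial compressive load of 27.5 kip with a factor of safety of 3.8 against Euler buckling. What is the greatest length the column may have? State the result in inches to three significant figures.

Buckling occurs about the weak axis: I_min = h·b³/12 with b = 3.00 in (the shorter side).
I_min = 4.63×3.00³/12 = 10.42 in⁴
Required critical load P_cr = n·P = 3.8 × 27.5 = 104.5 kip = 1.045×10^5 lb
From P_cr = π²EI/(K·L)²:  L = (1/K)·√(π²EI/P_cr) = (1/0.7)·√(π²×1.04×10^7×10.42/1.045×10^5)
L = 145 in

L_max ≈ 145 in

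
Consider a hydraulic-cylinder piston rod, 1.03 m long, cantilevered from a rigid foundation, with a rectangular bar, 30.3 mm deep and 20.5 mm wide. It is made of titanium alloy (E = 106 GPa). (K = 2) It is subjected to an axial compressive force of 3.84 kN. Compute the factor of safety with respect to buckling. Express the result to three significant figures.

n ≈ 1.40

Buckling occurs about the weak axis: I_min = h·b³/12 with b = 20.5 mm (the shorter side).
I_min = 30.3×20.5³/12 = 2.175×10^4 mm⁴
I = 2.175×10^4 mm⁴ = 2.175×10^-8 m⁴
Effective length L_e = K·L = 2 × 1.03 = 2.060 m
P_cr = π²EI / L_e² = π² × 106×10⁹ × 2.175×10^-8 / 2.060² = 5.363×10^3 N
Factor of safety n = P_cr / P = 5.3628 / 3.84 = 1.40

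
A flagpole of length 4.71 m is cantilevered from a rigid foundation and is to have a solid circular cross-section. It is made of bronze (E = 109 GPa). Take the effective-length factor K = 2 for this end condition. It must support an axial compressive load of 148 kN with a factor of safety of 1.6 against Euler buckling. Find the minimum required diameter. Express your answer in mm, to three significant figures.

d ≈ 141 mm

Required P_cr = n·P = 1.6 × 148 = 236.8 kN
L_e = K·L = 2 × 4.71 = 9.420 m
Required I = P_cr·L_e²/(π²E) = 2.368×10^5 × 9.420² / (π² × 1.09×10^11) = 1.953×10^-5 m⁴
I_req = 1.953×10^7 mm⁴
Solid circle: I = πd⁴/64  ⇒  d = (64I/π)^(1/4) = (64×1.953×10^7/π)^(1/4) = 141 mm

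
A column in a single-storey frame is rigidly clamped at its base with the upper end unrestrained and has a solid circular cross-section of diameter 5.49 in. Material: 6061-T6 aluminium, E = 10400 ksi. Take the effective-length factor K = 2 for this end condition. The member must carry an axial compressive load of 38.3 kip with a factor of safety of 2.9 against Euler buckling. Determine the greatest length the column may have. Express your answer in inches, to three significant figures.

L_max ≈ 102 in

I = πd⁴/64 = π×5.49⁴/64 = 44.59 in⁴
Required critical load P_cr = n·P = 2.9 × 38.3 = 111.1 kip = 1.111×10^5 lb
From P_cr = π²EI/(K·L)²:  L = (1/K)·√(π²EI/P_cr) = (1/2)·√(π²×1.04×10^7×44.59/1.111×10^5)
L = 102 in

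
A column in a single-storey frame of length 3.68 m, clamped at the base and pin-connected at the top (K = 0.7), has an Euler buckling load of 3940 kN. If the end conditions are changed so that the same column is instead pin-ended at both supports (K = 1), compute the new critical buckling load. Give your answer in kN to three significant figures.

P_cr ≈ 1930 kN

P_cr ∝ 1/K², so P_cr,new = P_cr,old × (K_old/K_new)² = 3940 × (0.7/1)²
= 3940 × 0.4900 = 1930 kN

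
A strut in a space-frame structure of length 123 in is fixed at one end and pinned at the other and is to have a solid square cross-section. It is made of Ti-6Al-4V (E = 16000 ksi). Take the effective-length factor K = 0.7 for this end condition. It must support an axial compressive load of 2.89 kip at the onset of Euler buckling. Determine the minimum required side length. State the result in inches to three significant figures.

a ≈ 1.13 in

L_e = K·L = 0.7 × 123 = 86.10 in
Required I = P_cr·L_e²/(π²E) = 2.890×10^3 × 86.10² / (π² × 1.60×10^7) = 0.1357 in⁴
Solid square: I = a⁴/12  ⇒  a = (12I)^(1/4) = (12×0.1357)^(1/4) = 1.13 in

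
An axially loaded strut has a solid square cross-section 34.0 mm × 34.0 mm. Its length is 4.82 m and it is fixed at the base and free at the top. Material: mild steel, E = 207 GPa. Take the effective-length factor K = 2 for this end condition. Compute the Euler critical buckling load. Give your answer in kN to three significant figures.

I = a⁴/12 = 34.0⁴/12 = 1.114×10^5 mm⁴
I = 1.114×10^5 mm⁴ = 1.114×10^-7 m⁴
Effective length L_e = K·L = 2 × 4.82 = 9.640 m
P_cr = π²EI / L_e² = π² × 207×10⁹ × 1.114×10^-7 / 9.640² = 2.448×10^3 N

P_cr ≈ 2.45 kN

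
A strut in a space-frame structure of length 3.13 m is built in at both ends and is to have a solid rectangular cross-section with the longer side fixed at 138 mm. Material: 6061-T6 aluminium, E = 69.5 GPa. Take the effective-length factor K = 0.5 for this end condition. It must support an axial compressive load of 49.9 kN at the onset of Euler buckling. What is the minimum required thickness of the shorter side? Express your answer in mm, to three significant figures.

L_e = K·L = 0.5 × 3.13 = 1.565 m
Required I = P_cr·L_e²/(π²E) = 4.990×10^4 × 1.565² / (π² × 6.95×10^10) = 1.782×10^-7 m⁴
I_req = 1.782×10^5 mm⁴
Rectangle, weak axis: I_min = h·b³/12 with h = 138 mm fixed  ⇒  b = (12I/h)^(1/3) = 24.9 mm

b ≈ 24.9 mm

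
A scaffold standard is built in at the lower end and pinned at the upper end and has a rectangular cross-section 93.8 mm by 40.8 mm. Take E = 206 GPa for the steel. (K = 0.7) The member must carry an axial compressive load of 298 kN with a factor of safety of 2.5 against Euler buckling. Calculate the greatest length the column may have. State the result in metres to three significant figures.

Buckling occurs about the weak axis: I_min = h·b³/12 with b = 40.8 mm (the shorter side).
I_min = 93.8×40.8³/12 = 5.309×10^5 mm⁴
I = 5.309×10^-7 m⁴
Required critical load P_cr = n·P = 2.5 × 298 = 745.0 kN = 7.450×10^5 N
From P_cr = π²EI/(K·L)²:  L = (1/K)·√(π²EI/P_cr) = (1/0.7)·√(π²×2.06×10^11×5.309×10^-7/7.450×10^5)
L = 1.72 m

L_max ≈ 1.72 m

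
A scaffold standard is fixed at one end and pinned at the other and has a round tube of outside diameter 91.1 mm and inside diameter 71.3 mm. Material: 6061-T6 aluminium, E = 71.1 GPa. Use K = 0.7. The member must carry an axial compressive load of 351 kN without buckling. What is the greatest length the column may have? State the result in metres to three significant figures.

L_max ≈ 2.94 m

d_o = 91.1 mm, d_i = 71.3 mm
I = π(d_o⁴ − d_i⁴)/64 = π(91.1⁴ − 71.30⁴)/64 = 2.112×10^6 mm⁴
I = 2.112×10^-6 m⁴
At the buckling limit P_cr = P = 3.510×10^5 N
From P_cr = π²EI/(K·L)²:  L = (1/K)·√(π²EI/P_cr) = (1/0.7)·√(π²×7.11×10^10×2.112×10^-6/3.510×10^5)
L = 2.94 m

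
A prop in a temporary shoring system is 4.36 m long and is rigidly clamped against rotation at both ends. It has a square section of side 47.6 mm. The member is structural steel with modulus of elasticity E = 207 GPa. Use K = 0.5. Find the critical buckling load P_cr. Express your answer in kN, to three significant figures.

P_cr ≈ 184 kN

I = a⁴/12 = 47.6⁴/12 = 4.278×10^5 mm⁴
I = 4.278×10^5 mm⁴ = 4.278×10^-7 m⁴
Effective length L_e = K·L = 0.5 × 4.36 = 2.180 m
P_cr = π²EI / L_e² = π² × 207×10⁹ × 4.278×10^-7 / 2.180² = 1.839×10^5 N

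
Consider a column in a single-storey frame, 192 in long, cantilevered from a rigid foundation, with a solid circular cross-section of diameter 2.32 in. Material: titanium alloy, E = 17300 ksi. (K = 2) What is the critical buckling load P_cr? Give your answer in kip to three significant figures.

I = πd⁴/64 = π×2.32⁴/64 = 1.422 in⁴
Effective length L_e = K·L = 2 × 192 = 384.0 in
P_cr = π²EI / L_e² = π² × 17300×10³ × 1.422 / 384.0² = 1.647×10^3 lb

P_cr ≈ 1.65 kip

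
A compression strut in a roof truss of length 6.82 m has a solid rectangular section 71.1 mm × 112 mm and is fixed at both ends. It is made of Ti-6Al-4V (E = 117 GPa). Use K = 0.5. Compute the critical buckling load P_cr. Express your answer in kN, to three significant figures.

P_cr ≈ 333 kN

Buckling occurs about the weak axis: I_min = h·b³/12 with b = 71.1 mm (the shorter side).
I_min = 112×71.1³/12 = 3.355×10^6 mm⁴
I = 3.355×10^6 mm⁴ = 3.355×10^-6 m⁴
Effective length L_e = K·L = 0.5 × 6.82 = 3.410 m
P_cr = π²EI / L_e² = π² × 117×10⁹ × 3.355×10^-6 / 3.410² = 3.331×10^5 N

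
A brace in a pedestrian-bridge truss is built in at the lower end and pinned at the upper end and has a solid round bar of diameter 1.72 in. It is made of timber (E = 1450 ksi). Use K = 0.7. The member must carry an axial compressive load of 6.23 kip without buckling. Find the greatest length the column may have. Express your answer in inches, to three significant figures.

L_max ≈ 44.9 in

I = πd⁴/64 = π×1.72⁴/64 = 0.4296 in⁴
At the buckling limit P_cr = P = 6.230×10^3 lb
From P_cr = π²EI/(K·L)²:  L = (1/K)·√(π²EI/P_cr) = (1/0.7)·√(π²×1.45×10^6×0.4296/6.230×10^3)
L = 44.9 in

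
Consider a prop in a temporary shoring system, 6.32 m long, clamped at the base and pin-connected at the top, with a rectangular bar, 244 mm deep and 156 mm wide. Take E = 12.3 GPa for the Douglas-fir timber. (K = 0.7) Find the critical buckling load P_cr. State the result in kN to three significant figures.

P_cr ≈ 479 kN

Buckling occurs about the weak axis: I_min = h·b³/12 with b = 156 mm (the shorter side).
I_min = 244×156³/12 = 7.719×10^7 mm⁴
I = 7.719×10^7 mm⁴ = 7.719×10^-5 m⁴
Effective length L_e = K·L = 0.7 × 6.32 = 4.424 m
P_cr = π²EI / L_e² = π² × 12.3×10⁹ × 7.719×10^-5 / 4.424² = 4.788×10^5 N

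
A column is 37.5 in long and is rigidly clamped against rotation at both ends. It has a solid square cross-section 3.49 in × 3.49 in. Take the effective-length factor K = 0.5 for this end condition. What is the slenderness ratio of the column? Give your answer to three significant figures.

For a square r = a/√12 = 3.49/√12 = 1.007 in
L_e = K·L = 0.5 × 37.5 = 18.75 in
λ = L_e / r_min = 18.750 / 1.007 = 18.6

λ ≈ 18.6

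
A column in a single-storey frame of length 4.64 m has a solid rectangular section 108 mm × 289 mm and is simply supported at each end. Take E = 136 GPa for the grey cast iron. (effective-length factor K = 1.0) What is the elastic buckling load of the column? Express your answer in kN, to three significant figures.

Buckling occurs about the weak axis: I_min = h·b³/12 with b = 108 mm (the shorter side).
I_min = 289×108³/12 = 3.034×10^7 mm⁴
I = 3.034×10^7 mm⁴ = 3.034×10^-5 m⁴
Effective length L_e = K·L = 1 × 4.64 = 4.640 m
P_cr = π²EI / L_e² = π² × 136×10⁹ × 3.034×10^-5 / 4.640² = 1.891×10^6 N

P_cr ≈ 1890 kN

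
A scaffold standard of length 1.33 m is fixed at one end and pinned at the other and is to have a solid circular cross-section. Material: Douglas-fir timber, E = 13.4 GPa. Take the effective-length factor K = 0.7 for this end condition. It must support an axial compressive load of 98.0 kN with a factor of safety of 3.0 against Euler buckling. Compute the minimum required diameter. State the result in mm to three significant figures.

Required P_cr = n·P = 3.0 × 98.0 = 294.0 kN
L_e = K·L = 0.7 × 1.33 = 0.9310 m
Required I = P_cr·L_e²/(π²E) = 2.940×10^5 × 0.9310² / (π² × 1.34×10^10) = 1.927×10^-6 m⁴
I_req = 1.927×10^6 mm⁴
Solid circle: I = πd⁴/64  ⇒  d = (64I/π)^(1/4) = (64×1.927×10^6/π)^(1/4) = 79.2 mm

d ≈ 79.2 mm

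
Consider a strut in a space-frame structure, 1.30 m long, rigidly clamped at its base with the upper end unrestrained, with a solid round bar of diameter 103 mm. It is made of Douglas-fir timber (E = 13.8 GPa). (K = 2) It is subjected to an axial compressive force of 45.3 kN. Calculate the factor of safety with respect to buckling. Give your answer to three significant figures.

I = πd⁴/64 = π×103⁴/64 = 5.525×10^6 mm⁴
I = 5.525×10^6 mm⁴ = 5.525×10^-6 m⁴
Effective length L_e = K·L = 2 × 1.30 = 2.600 m
P_cr = π²EI / L_e² = π² × 13.8×10⁹ × 5.525×10^-6 / 2.600² = 1.113×10^5 N
Factor of safety n = P_cr / P = 111.31 / 45.3 = 2.46

n ≈ 2.46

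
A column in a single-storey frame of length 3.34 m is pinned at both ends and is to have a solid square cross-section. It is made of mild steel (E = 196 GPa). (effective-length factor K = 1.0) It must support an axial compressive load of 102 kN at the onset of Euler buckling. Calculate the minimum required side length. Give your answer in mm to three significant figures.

a ≈ 51.5 mm

L_e = K·L = 1 × 3.34 = 3.340 m
Required I = P_cr·L_e²/(π²E) = 1.020×10^5 × 3.340² / (π² × 1.96×10^11) = 5.882×10^-7 m⁴
I_req = 5.882×10^5 mm⁴
Solid square: I = a⁴/12  ⇒  a = (12I)^(1/4) = (12×5.882×10^5)^(1/4) = 51.5 mm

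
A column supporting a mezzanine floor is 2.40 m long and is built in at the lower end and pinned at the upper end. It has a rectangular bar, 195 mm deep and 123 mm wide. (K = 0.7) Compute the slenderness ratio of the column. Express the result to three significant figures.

Buckling occurs about the weak axis: I_min = h·b³/12 with b = 123 mm (the shorter side).
I_min = 195×123³/12 = 3.024×10^7 mm⁴
A = 2.398×10^4 mm²;  r_min = √(I/A) = √(3.024×10^7/2.398×10^4) = 35.51 mm
L_e = K·L = 0.7 × 2.40 m = 1.680 m = 1680.0 mm
λ = L_e / r_min = 1680.0 / 35.51 = 47.3

λ ≈ 47.3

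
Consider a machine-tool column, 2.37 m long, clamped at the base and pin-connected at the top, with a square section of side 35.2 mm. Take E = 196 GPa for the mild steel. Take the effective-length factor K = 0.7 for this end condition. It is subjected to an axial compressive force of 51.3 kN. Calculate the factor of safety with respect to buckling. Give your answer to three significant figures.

I = a⁴/12 = 35.2⁴/12 = 1.279×10^5 mm⁴
I = 1.279×10^5 mm⁴ = 1.279×10^-7 m⁴
Effective length L_e = K·L = 0.7 × 2.37 = 1.659 m
P_cr = π²EI / L_e² = π² × 196×10⁹ × 1.279×10^-7 / 1.659² = 8.992×10^4 N
Factor of safety n = P_cr / P = 89.919 / 51.3 = 1.75

n ≈ 1.75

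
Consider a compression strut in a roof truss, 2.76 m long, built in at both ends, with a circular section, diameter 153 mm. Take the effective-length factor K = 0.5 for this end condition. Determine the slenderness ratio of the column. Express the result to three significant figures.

λ ≈ 36.1

I = πd⁴/64 = π×153⁴/64 = 2.690×10^7 mm⁴
A = 1.839×10^4 mm²;  r_min = √(I/A) = √(2.690×10^7/1.839×10^4) = 38.25 mm
L_e = K·L = 0.5 × 2.76 m = 1.380 m = 1380.0 mm
λ = L_e / r_min = 1380.0 / 38.25 = 36.1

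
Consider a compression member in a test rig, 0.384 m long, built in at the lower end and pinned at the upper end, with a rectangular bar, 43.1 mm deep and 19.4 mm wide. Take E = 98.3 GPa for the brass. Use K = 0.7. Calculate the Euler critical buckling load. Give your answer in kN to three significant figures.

Buckling occurs about the weak axis: I_min = h·b³/12 with b = 19.4 mm (the shorter side).
I_min = 43.1×19.4³/12 = 2.622×10^4 mm⁴
I = 2.622×10^4 mm⁴ = 2.622×10^-8 m⁴
Effective length L_e = K·L = 0.7 × 0.384 = 0.2688 m
P_cr = π²EI / L_e² = π² × 98.3×10⁹ × 2.622×10^-8 / 0.2688² = 3.521×10^5 N

P_cr ≈ 352 kN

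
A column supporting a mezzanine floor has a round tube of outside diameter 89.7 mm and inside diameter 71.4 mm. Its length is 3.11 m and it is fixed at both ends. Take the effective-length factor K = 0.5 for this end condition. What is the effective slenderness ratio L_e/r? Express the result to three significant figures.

d_o = 89.7 mm, d_i = 71.4 mm
I = π(d_o⁴ − d_i⁴)/64 = π(89.7⁴ − 71.40⁴)/64 = 1.902×10^6 mm⁴
A = 2.315×10^3 mm²;  r_min = √(I/A) = √(1.902×10^6/2.315×10^3) = 28.66 mm
L_e = K·L = 0.5 × 3.11 m = 1.555 m = 1555.0 mm
λ = L_e / r_min = 1555.0 / 28.66 = 54.3

λ ≈ 54.3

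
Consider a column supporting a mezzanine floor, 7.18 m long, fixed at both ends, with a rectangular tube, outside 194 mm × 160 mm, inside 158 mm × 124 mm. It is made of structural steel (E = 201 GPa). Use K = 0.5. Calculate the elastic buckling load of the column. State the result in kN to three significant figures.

P_cr ≈ 6330 kN

Weak-axis I_min = (h_o·b_o³ − h_i·b_i³)/12 with b_o = 160, b_i = 124.0 mm (shorter outer/inner sides).
I_min = (194×160³ − 158.0×124.0³)/12 = 4.111×10^7 mm⁴
I = 4.111×10^7 mm⁴ = 4.111×10^-5 m⁴
Effective length L_e = K·L = 0.5 × 7.18 = 3.590 m
P_cr = π²EI / L_e² = π² × 201×10⁹ × 4.111×10^-5 / 3.590² = 6.329×10^6 N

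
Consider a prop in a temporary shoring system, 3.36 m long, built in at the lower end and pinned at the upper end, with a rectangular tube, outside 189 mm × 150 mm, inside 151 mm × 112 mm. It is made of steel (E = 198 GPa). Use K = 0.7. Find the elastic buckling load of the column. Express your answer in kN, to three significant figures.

P_cr ≈ 12500 kN

Weak-axis I_min = (h_o·b_o³ − h_i·b_i³)/12 with b_o = 150, b_i = 112.0 mm (shorter outer/inner sides).
I_min = (189×150³ − 151.0×112.0³)/12 = 3.548×10^7 mm⁴
I = 3.548×10^7 mm⁴ = 3.548×10^-5 m⁴
Effective length L_e = K·L = 0.7 × 3.36 = 2.352 m
P_cr = π²EI / L_e² = π² × 198×10⁹ × 3.548×10^-5 / 2.352² = 1.253×10^7 N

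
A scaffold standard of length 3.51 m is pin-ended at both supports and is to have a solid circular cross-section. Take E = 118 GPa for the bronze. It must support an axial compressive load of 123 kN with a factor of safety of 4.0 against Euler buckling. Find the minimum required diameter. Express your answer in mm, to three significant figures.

d ≈ 101 mm

Required P_cr = n·P = 4.0 × 123 = 492.0 kN
L_e = K·L = 1 × 3.51 = 3.510 m
Required I = P_cr·L_e²/(π²E) = 4.920×10^5 × 3.510² / (π² × 1.18×10^11) = 5.205×10^-6 m⁴
I_req = 5.205×10^6 mm⁴
Solid circle: I = πd⁴/64  ⇒  d = (64I/π)^(1/4) = (64×5.205×10^6/π)^(1/4) = 101 mm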